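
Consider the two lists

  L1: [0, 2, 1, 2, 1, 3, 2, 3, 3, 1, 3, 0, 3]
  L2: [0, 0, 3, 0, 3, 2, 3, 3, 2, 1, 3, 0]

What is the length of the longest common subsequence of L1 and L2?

Taking 0 (L1 #1, L2 #4), then 3 (L1 #6, L2 #5), then 2 (L1 #7, L2 #6), then 3 (L1 #8, L2 #7), then 3 (L1 #9, L2 #8), then 1 (L1 #10, L2 #10), then 3 (L1 #11, L2 #11), then 0 (L1 #12, L2 #12) gives a common subsequence of length 8. dp[13][12] = 8 confirms this is the maximum.

8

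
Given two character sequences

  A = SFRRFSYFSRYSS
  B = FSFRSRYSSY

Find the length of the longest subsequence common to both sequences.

Let dp[i][j] be the LCS length of the first i characters of A and the first j characters of B. dp[i][j] = dp[i-1][j-1]+1 when the i-th and j-th characters match, else max(dp[i-1][j], dp[i][j-1]).
    ·  F  S  F  R  S  R  Y  S  S  Y
 ·  0  0  0  0  0  0  0  0  0  0  0
 S  0  0  1  1  1  1  1  1  1  1  1
 F  0  1  1  2  2  2  2  2  2  2  2
 R  0  1  1  2  3  3  3  3  3  3  3
 R  0  1  1  2  3  3  4  4  4  4  4
 F  0  1  1  2  3  3  4  4  4  4  4
 S  0  1  2  2  3  4  4  4  5  5  5
 Y  0  1  2  2  3  4  4  5  5  5  6
 F  0  1  2  3  3  4  4  5  5  5  6
 S  0  1  2  3  3  4  4  5  6  6  6
 R  0  1  2  3  4  4  5  5  6  6  6
 Y  0  1  2  3  4  4  5  6  6  6  7
 S  0  1  2  3  4  5  5  6  7  7  7
 S  0  1  2  3  4  5  5  6  7  8  8
dp[13][10] = 8. One LCS (by backtracking along matches): SFRSRYSS.

8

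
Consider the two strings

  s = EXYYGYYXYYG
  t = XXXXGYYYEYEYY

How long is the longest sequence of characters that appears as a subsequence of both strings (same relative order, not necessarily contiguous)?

7

Pick X at s[2]=t[4], then Y at s[3]=t[6], then Y at s[4]=t[7], then Y at s[6]=t[8], then Y at s[7]=t[10], then Y at s[9]=t[12], then Y at s[10]=t[13]; all 7 characters appear in both, in order. The LCS DP gives dp[11][13] = 7, so this is optimal.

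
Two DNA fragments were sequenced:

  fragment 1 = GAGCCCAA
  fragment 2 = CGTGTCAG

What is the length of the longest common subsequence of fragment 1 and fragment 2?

4

Pick G at fragment 1[1]=fragment 2[2], then G at fragment 1[3]=fragment 2[4], then C at fragment 1[6]=fragment 2[6], then A at fragment 1[7]=fragment 2[7]; all 4 bases appear in both, in order. dp[8][8] = 4 confirms this is the maximum.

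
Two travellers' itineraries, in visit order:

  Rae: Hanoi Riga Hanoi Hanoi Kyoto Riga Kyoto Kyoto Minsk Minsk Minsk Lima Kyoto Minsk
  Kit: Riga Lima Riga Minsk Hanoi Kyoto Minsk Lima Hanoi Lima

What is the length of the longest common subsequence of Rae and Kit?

Pick Riga at Rae[2]=Kit[3] → Hanoi at Rae[4]=Kit[5] → Kyoto at Rae[8]=Kit[6] → Minsk at Rae[9]=Kit[7] → Lima at Rae[12]=Kit[10]; all 5 stops appear in both, in order. The LCS DP gives dp[14][10] = 5, so this is optimal.

5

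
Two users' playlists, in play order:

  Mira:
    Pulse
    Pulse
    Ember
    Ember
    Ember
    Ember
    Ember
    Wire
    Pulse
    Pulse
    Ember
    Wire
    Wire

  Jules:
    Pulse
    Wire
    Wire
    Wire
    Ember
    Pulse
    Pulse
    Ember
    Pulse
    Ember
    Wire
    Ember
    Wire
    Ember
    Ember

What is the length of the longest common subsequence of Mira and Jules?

Taking Pulse [1,6], Pulse [2,7], Ember [3,8], Ember [4,10], Ember [5,12], Ember [7,14], Ember [11,15] gives a common subsequence of length 7. The LCS DP gives dp[13][15] = 7, so this is optimal.

7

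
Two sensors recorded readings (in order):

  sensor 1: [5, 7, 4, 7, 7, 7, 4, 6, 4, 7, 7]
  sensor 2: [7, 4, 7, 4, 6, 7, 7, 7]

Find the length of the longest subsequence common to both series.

7

Let dp[i][j] be the LCS length of the first i values of sensor 1 and the first j values of sensor 2. dp[i][j] = dp[i-1][j-1]+1 when the i-th and j-th values match, else max(dp[i-1][j], dp[i][j-1]).
    ·  7  4  7  4  6  7  7  7
 ·  0  0  0  0  0  0  0  0  0
 5  0  0  0  0  0  0  0  0  0
 7  0  1  1  1  1  1  1  1  1
 4  0  1  2  2  2  2  2  2  2
 7  0  1  2  3  3  3  3  3  3
 7  0  1  2  3  3  3  4  4  4
 7  0  1  2  3  3  3  4  5  5
 4  0  1  2  3  4  4  4  5  5
 6  0  1  2  3  4  5  5  5  5
 4  0  1  2  3  4  5  5  5  5
 7  0  1  2  3  4  5  6  6  6
 7  0  1  2  3  4  5  6  7  7
dp[11][8] = 7. One LCS (by backtracking along matches): 7, 4, 7, 4, 6, 7, 7.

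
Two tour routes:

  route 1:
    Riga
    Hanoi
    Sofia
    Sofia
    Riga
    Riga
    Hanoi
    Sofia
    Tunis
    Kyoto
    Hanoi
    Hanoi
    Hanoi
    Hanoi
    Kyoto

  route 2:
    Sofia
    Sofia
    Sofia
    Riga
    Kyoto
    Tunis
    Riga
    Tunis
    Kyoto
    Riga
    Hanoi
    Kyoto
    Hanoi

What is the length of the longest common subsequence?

Taking Sofia [3,2] → Sofia [4,3] → Riga [5,4] → Riga [6,7] → Tunis [9,8] → Kyoto [10,9] → Hanoi [11,11] → Hanoi [14,13] gives a common subsequence of length 8, and the DP table's final entry dp[15][13] is also 8, so no common subsequence is longer.

8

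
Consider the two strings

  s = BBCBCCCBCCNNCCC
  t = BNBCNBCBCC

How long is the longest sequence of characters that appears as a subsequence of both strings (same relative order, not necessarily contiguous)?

Let dp[i][j] be the LCS length of the first i characters of s and the first j characters of t. dp[i][j] = dp[i-1][j-1]+1 when the i-th and j-th characters match, else max(dp[i-1][j], dp[i][j-1]).
    ·  B  N  B  C  N  B  C  B  C  C
 ·  0  0  0  0  0  0  0  0  0  0  0
 B  0  1  1  1  1  1  1  1  1  1  1
 B  0  1  1  2  2  2  2  2  2  2  2
 C  0  1  1  2  3  3  3  3  3  3  3
 B  0  1  1  2  3  3  4  4  4  4  4
 C  0  1  1  2  3  3  4  5  5  5  5
 C  0  1  1  2  3  3  4  5  5  6  6
 C  0  1  1  2  3  3  4  5  5  6  7
 B  0  1  1  2  3  3  4  5  6  6  7
 C  0  1  1  2  3  3  4  5  6  7  7
 C  0  1  1  2  3  3  4  5  6  7  8
 N  0  1  2  2  3  4  4  5  6  7  8
 N  0  1  2  2  3  4  4  5  6  7  8
 C  0  1  2  2  3  4  4  5  6  7  8
 C  0  1  2  2  3  4  4  5  6  7  8
 C  0  1  2  2  3  4  4  5  6  7  8
dp[15][10] = 8. One LCS (by backtracking along matches): BBCBCBCC.

8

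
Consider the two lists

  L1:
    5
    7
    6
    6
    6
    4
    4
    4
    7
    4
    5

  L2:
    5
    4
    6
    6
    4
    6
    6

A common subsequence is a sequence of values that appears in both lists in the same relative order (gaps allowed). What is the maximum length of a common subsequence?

Let dp[i][j] be the LCS length of the first i values of L1 and the first j values of L2. dp[i][j] = dp[i-1][j-1]+1 when the i-th and j-th values match, else max(dp[i-1][j], dp[i][j-1]).
    ·  5  4  6  6  4  6  6
 ·  0  0  0  0  0  0  0  0
 5  0  1  1  1  1  1  1  1
 7  0  1  1  1  1  1  1  1
 6  0  1  1  2  2  2  2  2
 6  0  1  1  2  3  3  3  3
 6  0  1  1  2  3  3  4  4
 4  0  1  2  2  3  4  4  4
 4  0  1  2  2  3  4  4  4
 4  0  1  2  2  3  4  4  4
 7  0  1  2  2  3  4  4  4
 4  0  1  2  2  3  4  4  4
 5  0  1  2  2  3  4  4  4
dp[11][7] = 4. One LCS (by backtracking along matches): 5, 6, 6, 6.

4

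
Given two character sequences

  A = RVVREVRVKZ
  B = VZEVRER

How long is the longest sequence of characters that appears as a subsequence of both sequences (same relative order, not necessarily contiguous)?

5

Let dp[i][j] be the LCS length of the first i characters of A and the first j characters of B. dp[i][j] = dp[i-1][j-1]+1 when the i-th and j-th characters match, else max(dp[i-1][j], dp[i][j-1]).
    ·  V  Z  E  V  R  E  R
 ·  0  0  0  0  0  0  0  0
 R  0  0  0  0  0  1  1  1
 V  0  1  1  1  1  1  1  1
 V  0  1  1  1  2  2  2  2
 R  0  1  1  1  2  3  3  3
 E  0  1  1  2  2  3  4  4
 V  0  1  1  2  3  3  4  4
 R  0  1  1  2  3  4  4  5
 V  0  1  1  2  3  4  4  5
 K  0  1  1  2  3  4  4  5
 Z  0  1  2  2  3  4  4  5
dp[10][7] = 5. One LCS (by backtracking along matches): VVRER.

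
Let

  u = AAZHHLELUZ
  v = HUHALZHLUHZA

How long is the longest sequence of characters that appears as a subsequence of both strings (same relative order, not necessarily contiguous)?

One common subsequence of length 6: A [1,4]; then Z [3,6]; then H [5,7]; then L [8,8]; then U [9,9]; then Z [10,11], and the DP table's final entry dp[10][12] is also 6, so no common subsequence is longer.

6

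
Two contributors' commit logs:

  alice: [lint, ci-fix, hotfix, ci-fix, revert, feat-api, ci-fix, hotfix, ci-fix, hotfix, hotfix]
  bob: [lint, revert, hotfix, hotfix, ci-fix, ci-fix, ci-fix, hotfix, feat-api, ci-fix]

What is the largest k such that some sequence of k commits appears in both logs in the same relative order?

Pick lint (alice #1, bob #1), then ci-fix (alice #2, bob #5), then ci-fix (alice #4, bob #6), then ci-fix (alice #7, bob #7), then hotfix (alice #8, bob #8), then ci-fix (alice #9, bob #10); all 6 commits appear in both, in order. dp[11][10] = 6 confirms this is the maximum.

6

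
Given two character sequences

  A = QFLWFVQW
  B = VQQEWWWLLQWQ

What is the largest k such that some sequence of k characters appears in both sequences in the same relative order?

Match Q [1,3] → L [3,9] → W [4,11] → Q [7,12] — 4 characters in the same relative order in both. dp[8][12] = 4 confirms this is the maximum.

4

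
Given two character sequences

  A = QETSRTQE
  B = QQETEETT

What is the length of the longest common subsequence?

4

Let dp[i][j] be the LCS length of the first i characters of A and the first j characters of B. dp[i][j] = dp[i-1][j-1]+1 when the i-th and j-th characters match, else max(dp[i-1][j], dp[i][j-1]).
    ·  Q  Q  E  T  E  E  T  T
 ·  0  0  0  0  0  0  0  0  0
 Q  0  1  1  1  1  1  1  1  1
 E  0  1  1  2  2  2  2  2  2
 T  0  1  1  2  3  3  3  3  3
 S  0  1  1  2  3  3  3  3  3
 R  0  1  1  2  3  3  3  3  3
 T  0  1  1  2  3  3  3  4  4
 Q  0  1  2  2  3  3  3  4  4
 E  0  1  2  3  3  4  4  4  4
dp[8][8] = 4. One LCS (by backtracking along matches): QETT.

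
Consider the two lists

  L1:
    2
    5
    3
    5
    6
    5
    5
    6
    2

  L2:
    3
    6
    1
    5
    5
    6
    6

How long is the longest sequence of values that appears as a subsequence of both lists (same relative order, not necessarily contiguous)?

5

Taking 3 at L1[3]=L2[1] → 6 at L1[5]=L2[2] → 5 at L1[6]=L2[4] → 5 at L1[7]=L2[5] → 6 at L1[8]=L2[7] gives a common subsequence of length 5. Since dp[9][7] = 5, nothing longer is possible.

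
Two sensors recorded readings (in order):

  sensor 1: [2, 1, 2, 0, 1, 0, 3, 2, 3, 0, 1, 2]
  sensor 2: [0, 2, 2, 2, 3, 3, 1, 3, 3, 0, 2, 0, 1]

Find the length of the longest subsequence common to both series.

7

Pick 2 [1,3], 2 [3,4], 1 [5,7], 0 [6,10], 2 [8,11], 0 [10,12], 1 [11,13]; all 7 values appear in both, in order. Since dp[12][13] = 7, nothing longer is possible.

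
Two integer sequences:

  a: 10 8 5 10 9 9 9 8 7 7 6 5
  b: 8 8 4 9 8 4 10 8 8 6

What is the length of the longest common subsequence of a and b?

4

One common subsequence of length 4: 10 [1,7], 8 [2,8], 8 [8,9], 6 [11,10], and the DP table's final entry dp[12][10] is also 4, so no common subsequence is longer.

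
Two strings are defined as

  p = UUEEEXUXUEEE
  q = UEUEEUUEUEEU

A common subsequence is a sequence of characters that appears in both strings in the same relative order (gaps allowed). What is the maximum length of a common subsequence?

9

Pick U [1,1], U [2,3], E [4,4], E [5,5], U [7,6], U [9,7], E [10,8], E [11,10], E [12,11]; all 9 characters appear in both, in order. Since dp[12][12] = 9, nothing longer is possible.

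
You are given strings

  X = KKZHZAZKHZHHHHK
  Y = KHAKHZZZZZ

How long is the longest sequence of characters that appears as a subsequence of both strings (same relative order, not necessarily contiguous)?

Taking K at X[1]=Y[1], K at X[2]=Y[4], Z at X[3]=Y[7], Z at X[5]=Y[8], Z at X[7]=Y[9], Z at X[10]=Y[10] gives a common subsequence of length 6, and the DP table's final entry dp[15][10] is also 6, so no common subsequence is longer.

6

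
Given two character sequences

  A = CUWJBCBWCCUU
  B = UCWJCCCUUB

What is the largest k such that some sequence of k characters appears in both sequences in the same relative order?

8

Taking C at A[1]=B[2], then W at A[3]=B[3], then J at A[4]=B[4], then C at A[6]=B[5], then C at A[9]=B[6], then C at A[10]=B[7], then U at A[11]=B[8], then U at A[12]=B[9] gives a common subsequence of length 8, and the DP table's final entry dp[12][10] is also 8, so no common subsequence is longer.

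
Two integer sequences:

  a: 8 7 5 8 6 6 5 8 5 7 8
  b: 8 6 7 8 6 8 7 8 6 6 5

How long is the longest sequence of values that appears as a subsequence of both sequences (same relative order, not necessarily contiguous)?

7

Pick 8 [1,1]; then 7 [2,3]; then 8 [4,4]; then 6 [6,5]; then 8 [8,6]; then 7 [10,7]; then 8 [11,8]; all 7 values appear in both, in order. The LCS DP gives dp[11][11] = 7, so this is optimal.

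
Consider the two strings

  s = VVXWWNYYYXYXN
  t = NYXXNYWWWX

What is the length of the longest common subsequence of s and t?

Let dp[i][j] be the LCS length of the first i characters of s and the first j characters of t. dp[i][j] = dp[i-1][j-1]+1 when the i-th and j-th characters match, else max(dp[i-1][j], dp[i][j-1]).
    ·  N  Y  X  X  N  Y  W  W  W  X
 ·  0  0  0  0  0  0  0  0  0  0  0
 V  0  0  0  0  0  0  0  0  0  0  0
 V  0  0  0  0  0  0  0  0  0  0  0
 X  0  0  0  1  1  1  1  1  1  1  1
 W  0  0  0  1  1  1  1  2  2  2  2
 W  0  0  0  1  1  1  1  2  3  3  3
 N  0  1  1  1  1  2  2  2  3  3  3
 Y  0  1  2  2  2  2  3  3  3  3  3
 Y  0  1  2  2  2  2  3  3  3  3  3
 Y  0  1  2  2  2  2  3  3  3  3  3
 X  0  1  2  3  3  3  3  3  3  3  4
 Y  0  1  2  3  3  3  4  4  4  4  4
 X  0  1  2  3  4  4  4  4  4  4  5
 N  0  1  2  3  4  5  5  5  5  5  5
dp[13][10] = 5. One LCS (by backtracking along matches): NYXYX.

5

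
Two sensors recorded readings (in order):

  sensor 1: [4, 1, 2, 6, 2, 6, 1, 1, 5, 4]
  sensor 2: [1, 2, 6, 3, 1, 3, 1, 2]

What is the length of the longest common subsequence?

Let dp[i][j] be the LCS length of the first i values of sensor 1 and the first j values of sensor 2. dp[i][j] = dp[i-1][j-1]+1 when the i-th and j-th values match, else max(dp[i-1][j], dp[i][j-1]).
    ·  1  2  6  3  1  3  1  2
 ·  0  0  0  0  0  0  0  0  0
 4  0  0  0  0  0  0  0  0  0
 1  0  1  1  1  1  1  1  1  1
 2  0  1  2  2  2  2  2  2  2
 6  0  1  2  3  3  3  3  3  3
 2  0  1  2  3  3  3  3  3  4
 6  0  1  2  3  3  3  3  3  4
 1  0  1  2  3  3  4  4  4  4
 1  0  1  2  3  3  4  4  5  5
 5  0  1  2  3  3  4  4  5  5
 4  0  1  2  3  3  4  4  5  5
dp[10][8] = 5. One LCS (by backtracking along matches): 1, 2, 6, 1, 1.

5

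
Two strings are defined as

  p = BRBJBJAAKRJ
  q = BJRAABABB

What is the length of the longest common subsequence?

Let dp[i][j] be the LCS length of the first i characters of p and the first j characters of q. dp[i][j] = dp[i-1][j-1]+1 when the i-th and j-th characters match, else max(dp[i-1][j], dp[i][j-1]).
    ·  B  J  R  A  A  B  A  B  B
 ·  0  0  0  0  0  0  0  0  0  0
 B  0  1  1  1  1  1  1  1  1  1
 R  0  1  1  2  2  2  2  2  2  2
 B  0  1  1  2  2  2  3  3  3  3
 J  0  1  2  2  2  2  3  3  3  3
 B  0  1  2  2  2  2  3  3  4  4
 J  0  1  2  2  2  2  3  3  4  4
 A  0  1  2  2  3  3  3  4  4  4
 A  0  1  2  2  3  4  4  4  4  4
 K  0  1  2  2  3  4  4  4  4  4
 R  0  1  2  3  3  4  4  4  4  4
 J  0  1  2  3  3  4  4  4  4  4
dp[11][9] = 4. One LCS (by backtracking along matches): BRBB.

4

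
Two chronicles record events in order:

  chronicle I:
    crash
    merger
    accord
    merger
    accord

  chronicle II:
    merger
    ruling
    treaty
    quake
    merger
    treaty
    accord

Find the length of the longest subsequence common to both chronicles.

Taking merger (chronicle I #2, chronicle II #1), merger (chronicle I #4, chronicle II #5), accord (chronicle I #5, chronicle II #7) gives a common subsequence of length 3. Since dp[5][7] = 3, nothing longer is possible.

3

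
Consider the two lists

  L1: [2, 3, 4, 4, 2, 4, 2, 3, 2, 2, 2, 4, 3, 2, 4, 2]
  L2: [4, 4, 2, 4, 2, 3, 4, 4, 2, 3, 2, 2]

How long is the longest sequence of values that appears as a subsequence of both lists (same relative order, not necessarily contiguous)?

One common subsequence of length 10: 4 [3,1], 4 [4,2], 2 [5,3], 4 [6,4], 2 [7,5], 3 [8,6], 2 [11,9], 3 [13,10], 2 [14,11], 2 [16,12]. The LCS DP gives dp[16][12] = 10, so this is optimal.

10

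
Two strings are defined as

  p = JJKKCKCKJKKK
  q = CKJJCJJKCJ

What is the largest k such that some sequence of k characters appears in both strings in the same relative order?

6

Let dp[i][j] be the LCS length of the first i characters of p and the first j characters of q. dp[i][j] = dp[i-1][j-1]+1 when the i-th and j-th characters match, else max(dp[i-1][j], dp[i][j-1]).
    ·  C  K  J  J  C  J  J  K  C  J
 ·  0  0  0  0  0  0  0  0  0  0  0
 J  0  0  0  1  1  1  1  1  1  1  1
 J  0  0  0  1  2  2  2  2  2  2  2
 K  0  0  1  1  2  2  2  2  3  3  3
 K  0  0  1  1  2  2  2  2  3  3  3
 C  0  1  1  1  2  3  3  3  3  4  4
 K  0  1  2  2  2  3  3  3  4  4  4
 C  0  1  2  2  2  3  3  3  4  5  5
 K  0  1  2  2  2  3  3  3  4  5  5
 J  0  1  2  3  3  3  4  4  4  5  6
 K  0  1  2  3  3  3  4  4  5  5  6
 K  0  1  2  3  3  3  4  4  5  5  6
 K  0  1  2  3  3  3  4  4  5  5  6
dp[12][10] = 6. One LCS (by backtracking along matches): JJCKCJ.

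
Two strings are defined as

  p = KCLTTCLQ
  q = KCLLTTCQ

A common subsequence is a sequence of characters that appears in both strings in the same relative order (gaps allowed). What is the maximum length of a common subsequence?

7

Taking K [1,1], then C [2,2], then L [3,4], then T [4,5], then T [5,6], then C [6,7], then Q [8,8] gives a common subsequence of length 7, and the DP table's final entry dp[8][8] is also 7, so no common subsequence is longer.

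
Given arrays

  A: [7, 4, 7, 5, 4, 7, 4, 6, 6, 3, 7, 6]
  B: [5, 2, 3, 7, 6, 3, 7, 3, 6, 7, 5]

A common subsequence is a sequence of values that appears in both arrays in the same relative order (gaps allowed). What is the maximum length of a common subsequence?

Let dp[i][j] be the LCS length of the first i values of A and the first j values of B. dp[i][j] = dp[i-1][j-1]+1 when the i-th and j-th values match, else max(dp[i-1][j], dp[i][j-1]).
    ·  5  2  3  7  6  3  7  3  6  7  5
 ·  0  0  0  0  0  0  0  0  0  0  0  0
 7  0  0  0  0  1  1  1  1  1  1  1  1
 4  0  0  0  0  1  1  1  1  1  1  1  1
 7  0  0  0  0  1  1  1  2  2  2  2  2
 5  0  1  1  1  1  1  1  2  2  2  2  3
 4  0  1  1  1  1  1  1  2  2  2  2  3
 7  0  1  1  1  2  2  2  2  2  2  3  3
 4  0  1  1  1  2  2  2  2  2  2  3  3
 6  0  1  1  1  2  3  3  3  3  3  3  3
 6  0  1  1  1  2  3  3  3  3  4  4  4
 3  0  1  1  2  2  3  4  4  4  4  4  4
 7  0  1  1  2  3  3  4  5  5  5  5  5
 6  0  1  1  2  3  4  4  5  5  6  6  6
dp[12][11] = 6. One LCS (by backtracking along matches): 5, 7, 6, 3, 7, 6.

6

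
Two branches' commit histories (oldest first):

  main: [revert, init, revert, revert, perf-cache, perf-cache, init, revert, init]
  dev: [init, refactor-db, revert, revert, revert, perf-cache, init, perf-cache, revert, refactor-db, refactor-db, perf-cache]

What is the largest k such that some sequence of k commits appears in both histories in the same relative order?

6

Pick revert at main[1]=dev[3], revert at main[3]=dev[4], revert at main[4]=dev[5], perf-cache at main[5]=dev[6], perf-cache at main[6]=dev[8], revert at main[8]=dev[9]; all 6 commits appear in both, in order. dp[9][12] = 6 confirms this is the maximum.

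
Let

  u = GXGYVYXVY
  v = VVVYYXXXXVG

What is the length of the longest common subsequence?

4

Taking Y [4,4]; then Y [6,5]; then X [7,9]; then V [8,10] gives a common subsequence of length 4, and the DP table's final entry dp[9][11] is also 4, so no common subsequence is longer.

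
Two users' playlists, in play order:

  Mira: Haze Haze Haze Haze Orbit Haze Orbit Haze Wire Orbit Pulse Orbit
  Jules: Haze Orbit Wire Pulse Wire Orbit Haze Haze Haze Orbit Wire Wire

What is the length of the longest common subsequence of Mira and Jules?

One common subsequence of length 6: Haze [1,1], then Haze [2,7], then Haze [3,8], then Haze [4,9], then Orbit [5,10], then Wire [9,12]. dp[12][12] = 6 confirms this is the maximum.

6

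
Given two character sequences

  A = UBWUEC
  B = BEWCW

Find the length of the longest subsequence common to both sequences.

Let dp[i][j] be the LCS length of the first i characters of A and the first j characters of B. dp[i][j] = dp[i-1][j-1]+1 when the i-th and j-th characters match, else max(dp[i-1][j], dp[i][j-1]).
    ·  B  E  W  C  W
 ·  0  0  0  0  0  0
 U  0  0  0  0  0  0
 B  0  1  1  1  1  1
 W  0  1  1  2  2  2
 U  0  1  1  2  2  2
 E  0  1  2  2  2  2
 C  0  1  2  2  3  3
dp[6][5] = 3. One LCS (by backtracking along matches): BWC.

3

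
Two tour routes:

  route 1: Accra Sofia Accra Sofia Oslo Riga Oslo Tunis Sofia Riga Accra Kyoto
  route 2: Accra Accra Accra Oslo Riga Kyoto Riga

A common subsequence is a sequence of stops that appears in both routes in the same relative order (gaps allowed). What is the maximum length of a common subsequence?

Pick Accra [1,2], Accra [3,3], Oslo [5,4], Riga [6,5], Riga [10,7]; all 5 stops appear in both, in order, and the DP table's final entry dp[12][7] is also 5, so no common subsequence is longer.

5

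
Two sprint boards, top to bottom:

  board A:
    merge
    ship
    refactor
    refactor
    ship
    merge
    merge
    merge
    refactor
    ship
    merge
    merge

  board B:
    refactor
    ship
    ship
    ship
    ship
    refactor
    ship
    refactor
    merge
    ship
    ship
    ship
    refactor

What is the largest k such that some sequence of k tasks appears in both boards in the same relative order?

Taking ship (board A #2, board B #5) → refactor (board A #3, board B #6) → refactor (board A #4, board B #8) → ship (board A #5, board B #12) → refactor (board A #9, board B #13) gives a common subsequence of length 5. dp[12][13] = 5 confirms this is the maximum.

5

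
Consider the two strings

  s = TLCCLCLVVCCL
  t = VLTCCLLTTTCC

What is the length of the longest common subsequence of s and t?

Let dp[i][j] be the LCS length of the first i characters of s and the first j characters of t. dp[i][j] = dp[i-1][j-1]+1 when the i-th and j-th characters match, else max(dp[i-1][j], dp[i][j-1]).
    ·  V  L  T  C  C  L  L  T  T  T  C  C
 ·  0  0  0  0  0  0  0  0  0  0  0  0  0
 T  0  0  0  1  1  1  1  1  1  1  1  1  1
 L  0  0  1  1  1  1  2  2  2  2  2  2  2
 C  0  0  1  1  2  2  2  2  2  2  2  3  3
 C  0  0  1  1  2  3  3  3  3  3  3  3  4
 L  0  0  1  1  2  3  4  4  4  4  4  4  4
 C  0  0  1  1  2  3  4  4  4  4  4  5  5
 L  0  0  1  1  2  3  4  5  5  5  5  5  5
 V  0  1  1  1  2  3  4  5  5  5  5  5  5
 V  0  1  1  1  2  3  4  5  5  5  5  5  5
 C  0  1  1  1  2  3  4  5  5  5  5  6  6
 C  0  1  1  1  2  3  4  5  5  5  5  6  7
 L  0  1  2  2  2  3  4  5  5  5  5  6  7
dp[12][12] = 7. One LCS (by backtracking along matches): TCCLLCC.

7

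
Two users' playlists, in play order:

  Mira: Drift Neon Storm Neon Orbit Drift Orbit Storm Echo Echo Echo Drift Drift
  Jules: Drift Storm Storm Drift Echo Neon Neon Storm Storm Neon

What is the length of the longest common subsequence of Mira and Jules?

Match Drift [1,4], Neon [2,7], Storm [3,9], Neon [4,10] — 4 songs in the same relative order in both. The LCS DP gives dp[13][10] = 4, so this is optimal.

4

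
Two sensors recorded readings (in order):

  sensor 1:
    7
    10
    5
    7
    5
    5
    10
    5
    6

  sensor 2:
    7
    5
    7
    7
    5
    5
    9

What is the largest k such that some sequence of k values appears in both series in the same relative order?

Pick 7 at sensor 1[1]=sensor 2[1], then 5 at sensor 1[3]=sensor 2[2], then 7 at sensor 1[4]=sensor 2[4], then 5 at sensor 1[5]=sensor 2[5], then 5 at sensor 1[6]=sensor 2[6]; all 5 values appear in both, in order, and the DP table's final entry dp[9][7] is also 5, so no common subsequence is longer.

5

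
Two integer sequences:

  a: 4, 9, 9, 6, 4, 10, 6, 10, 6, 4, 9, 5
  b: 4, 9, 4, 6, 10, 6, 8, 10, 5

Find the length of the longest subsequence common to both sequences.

7

Let dp[i][j] be the LCS length of the first i values of a and the first j values of b. dp[i][j] = dp[i-1][j-1]+1 when the i-th and j-th values match, else max(dp[i-1][j], dp[i][j-1]).
    ·  4  9  4  6 10  6  8 10  5
 ·  0  0  0  0  0  0  0  0  0  0
 4  0  1  1  1  1  1  1  1  1  1
 9  0  1  2  2  2  2  2  2  2  2
 9  0  1  2  2  2  2  2  2  2  2
 6  0  1  2  2  3  3  3  3  3  3
 4  0  1  2  3  3  3  3  3  3  3
10  0  1  2  3  3  4  4  4  4  4
 6  0  1  2  3  4  4  5  5  5  5
10  0  1  2  3  4  5  5  5  6  6
 6  0  1  2  3  4  5  6  6  6  6
 4  0  1  2  3  4  5  6  6  6  6
 9  0  1  2  3  4  5  6  6  6  6
 5  0  1  2  3  4  5  6  6  6  7
dp[12][9] = 7. One LCS (by backtracking along matches): 4, 9, 6, 10, 6, 10, 5.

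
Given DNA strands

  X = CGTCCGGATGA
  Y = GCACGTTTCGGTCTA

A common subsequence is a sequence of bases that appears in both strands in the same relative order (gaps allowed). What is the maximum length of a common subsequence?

Match C at X[1]=Y[4], then G at X[2]=Y[5], then T at X[3]=Y[8], then C at X[5]=Y[9], then G at X[6]=Y[10], then G at X[7]=Y[11], then T at X[9]=Y[14], then A at X[11]=Y[15] — 8 bases in the same relative order in both. dp[11][15] = 8 confirms this is the maximum.

8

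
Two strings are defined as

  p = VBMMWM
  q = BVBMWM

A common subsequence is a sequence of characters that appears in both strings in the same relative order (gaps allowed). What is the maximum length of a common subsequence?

5

Let dp[i][j] be the LCS length of the first i characters of p and the first j characters of q. dp[i][j] = dp[i-1][j-1]+1 when the i-th and j-th characters match, else max(dp[i-1][j], dp[i][j-1]).
    ·  B  V  B  M  W  M
 ·  0  0  0  0  0  0  0
 V  0  0  1  1  1  1  1
 B  0  1  1  2  2  2  2
 M  0  1  1  2  3  3  3
 M  0  1  1  2  3  3  4
 W  0  1  1  2  3  4  4
 M  0  1  1  2  3  4  5
dp[6][6] = 5. One LCS (by backtracking along matches): VBMWM.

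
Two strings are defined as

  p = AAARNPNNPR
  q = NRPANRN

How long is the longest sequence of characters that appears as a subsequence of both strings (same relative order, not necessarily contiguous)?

4

Taking R at p[4]=q[2] → P at p[6]=q[3] → N at p[7]=q[5] → N at p[8]=q[7] gives a common subsequence of length 4. The LCS DP gives dp[10][7] = 4, so this is optimal.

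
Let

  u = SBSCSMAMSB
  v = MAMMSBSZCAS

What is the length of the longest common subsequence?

Pick S at u[1]=v[5], then B at u[2]=v[6], then S at u[3]=v[7], then C at u[4]=v[9], then A at u[7]=v[10], then S at u[9]=v[11]; all 6 characters appear in both, in order. The LCS DP gives dp[10][11] = 6, so this is optimal.

6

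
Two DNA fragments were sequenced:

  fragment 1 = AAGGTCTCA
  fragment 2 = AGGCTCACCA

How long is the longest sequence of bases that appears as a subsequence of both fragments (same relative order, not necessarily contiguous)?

7

Pick A at fragment 1[2]=fragment 2[1], G at fragment 1[3]=fragment 2[2], G at fragment 1[4]=fragment 2[3], T at fragment 1[5]=fragment 2[5], C at fragment 1[6]=fragment 2[8], C at fragment 1[8]=fragment 2[9], A at fragment 1[9]=fragment 2[10]; all 7 bases appear in both, in order. Since dp[9][10] = 7, nothing longer is possible.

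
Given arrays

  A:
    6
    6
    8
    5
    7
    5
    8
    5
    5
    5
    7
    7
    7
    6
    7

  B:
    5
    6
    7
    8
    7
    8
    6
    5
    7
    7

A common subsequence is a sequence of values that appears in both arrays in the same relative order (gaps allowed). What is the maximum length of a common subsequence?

7

Let dp[i][j] be the LCS length of the first i values of A and the first j values of B. dp[i][j] = dp[i-1][j-1]+1 when the i-th and j-th values match, else max(dp[i-1][j], dp[i][j-1]).
    ·  5  6  7  8  7  8  6  5  7  7
 ·  0  0  0  0  0  0  0  0  0  0  0
 6  0  0  1  1  1  1  1  1  1  1  1
 6  0  0  1  1  1  1  1  2  2  2  2
 8  0  0  1  1  2  2  2  2  2  2  2
 5  0  1  1  1  2  2  2  2  3  3  3
 7  0  1  1  2  2  3  3  3  3  4  4
 5  0  1  1  2  2  3  3  3  4  4  4
 8  0  1  1  2  3  3  4  4  4  4  4
 5  0  1  1  2  3  3  4  4  5  5  5
 5  0  1  1  2  3  3  4  4  5  5  5
 5  0  1  1  2  3  3  4  4  5  5  5
 7  0  1  1  2  3  4  4  4  5  6  6
 7  0  1  1  2  3  4  4  4  5  6  7
 7  0  1  1  2  3  4  4  4  5  6  7
 6  0  1  2  2  3  4  4  5  5  6  7
 7  0  1  2  3  3  4  4  5  5  6  7
dp[15][10] = 7. One LCS (by backtracking along matches): 6, 8, 7, 8, 5, 7, 7.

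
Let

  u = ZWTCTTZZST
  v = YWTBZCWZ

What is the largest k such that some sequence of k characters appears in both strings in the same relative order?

4

One common subsequence of length 4: W [2,2], then T [3,3], then C [4,6], then Z [8,8]. The LCS DP gives dp[10][8] = 4, so this is optimal.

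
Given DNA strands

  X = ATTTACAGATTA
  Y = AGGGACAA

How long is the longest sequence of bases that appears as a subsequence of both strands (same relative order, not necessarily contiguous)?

Taking A (X #1, Y #1) → A (X #5, Y #5) → C (X #6, Y #6) → A (X #9, Y #7) → A (X #12, Y #8) gives a common subsequence of length 5. Since dp[12][8] = 5, nothing longer is possible.

5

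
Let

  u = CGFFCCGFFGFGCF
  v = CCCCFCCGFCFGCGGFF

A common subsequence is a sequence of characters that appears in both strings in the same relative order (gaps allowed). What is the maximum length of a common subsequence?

10

Match C [1,4] → F [4,5] → C [5,6] → C [6,7] → G [7,8] → F [8,9] → F [9,11] → G [10,15] → F [11,16] → F [14,17] — 10 characters in the same relative order in both, and the DP table's final entry dp[14][17] is also 10, so no common subsequence is longer.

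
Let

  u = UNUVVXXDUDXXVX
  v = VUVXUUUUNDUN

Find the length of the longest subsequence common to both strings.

Taking U (u #3, v #2) → V (u #5, v #3) → X (u #6, v #4) → D (u #8, v #10) → U (u #9, v #11) gives a common subsequence of length 5. dp[14][12] = 5 confirms this is the maximum.

5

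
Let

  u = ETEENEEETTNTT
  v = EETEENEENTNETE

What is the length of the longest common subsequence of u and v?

10

Pick E (u #1, v #2), then T (u #2, v #3), then E (u #3, v #4), then E (u #4, v #5), then N (u #5, v #6), then E (u #6, v #7), then E (u #7, v #8), then T (u #10, v #10), then N (u #11, v #11), then T (u #12, v #13); all 10 characters appear in both, in order. dp[13][14] = 10 confirms this is the maximum.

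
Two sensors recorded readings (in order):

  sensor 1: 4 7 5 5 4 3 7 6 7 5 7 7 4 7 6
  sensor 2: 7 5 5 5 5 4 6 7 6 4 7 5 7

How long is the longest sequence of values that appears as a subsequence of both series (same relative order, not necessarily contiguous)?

One common subsequence of length 9: 7 (sensor 1 #2, sensor 2 #1), then 5 (sensor 1 #3, sensor 2 #4), then 5 (sensor 1 #4, sensor 2 #5), then 4 (sensor 1 #5, sensor 2 #6), then 7 (sensor 1 #7, sensor 2 #8), then 6 (sensor 1 #8, sensor 2 #9), then 7 (sensor 1 #9, sensor 2 #11), then 5 (sensor 1 #10, sensor 2 #12), then 7 (sensor 1 #14, sensor 2 #13). dp[15][13] = 9 confirms this is the maximum.

9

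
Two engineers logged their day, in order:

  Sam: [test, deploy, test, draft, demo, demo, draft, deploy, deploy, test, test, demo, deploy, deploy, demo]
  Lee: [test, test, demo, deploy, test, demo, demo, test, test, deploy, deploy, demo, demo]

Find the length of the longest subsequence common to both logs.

10

Match test at Sam[1]=Lee[2], then deploy at Sam[2]=Lee[4], then test at Sam[3]=Lee[5], then demo at Sam[5]=Lee[6], then demo at Sam[6]=Lee[7], then test at Sam[10]=Lee[8], then test at Sam[11]=Lee[9], then deploy at Sam[13]=Lee[10], then deploy at Sam[14]=Lee[11], then demo at Sam[15]=Lee[13] — 10 tasks in the same relative order in both. dp[15][13] = 10 confirms this is the maximum.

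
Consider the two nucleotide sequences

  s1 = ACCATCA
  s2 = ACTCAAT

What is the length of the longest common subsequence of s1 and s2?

5

One common subsequence of length 5: A [1,1] → C [2,2] → C [3,4] → A [4,6] → T [5,7]. dp[7][7] = 5 confirms this is the maximum.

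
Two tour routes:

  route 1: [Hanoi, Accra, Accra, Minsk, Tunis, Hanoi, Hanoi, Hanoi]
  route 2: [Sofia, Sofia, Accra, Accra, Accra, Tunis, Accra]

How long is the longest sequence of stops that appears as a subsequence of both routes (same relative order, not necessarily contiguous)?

3

Taking Accra at route 1[2]=route 2[4]; then Accra at route 1[3]=route 2[5]; then Tunis at route 1[5]=route 2[6] gives a common subsequence of length 3. Since dp[8][7] = 3, nothing longer is possible.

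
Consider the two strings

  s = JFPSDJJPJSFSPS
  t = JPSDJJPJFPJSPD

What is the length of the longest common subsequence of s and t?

Pick J (s #1, t #1), then P (s #3, t #2), then S (s #4, t #3), then D (s #5, t #4), then J (s #6, t #5), then J (s #7, t #6), then P (s #8, t #7), then J (s #9, t #8), then F (s #11, t #9), then S (s #12, t #12), then P (s #13, t #13); all 11 characters appear in both, in order, and the DP table's final entry dp[14][14] is also 11, so no common subsequence is longer.

11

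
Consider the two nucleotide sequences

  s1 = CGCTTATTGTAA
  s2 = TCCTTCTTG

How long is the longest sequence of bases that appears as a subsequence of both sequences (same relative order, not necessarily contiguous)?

7

Let dp[i][j] be the LCS length of the first i bases of s1 and the first j bases of s2. dp[i][j] = dp[i-1][j-1]+1 when the i-th and j-th bases match, else max(dp[i-1][j], dp[i][j-1]).
    ·  T  C  C  T  T  C  T  T  G
 ·  0  0  0  0  0  0  0  0  0  0
 C  0  0  1  1  1  1  1  1  1  1
 G  0  0  1  1  1  1  1  1  1  2
 C  0  0  1  2  2  2  2  2  2  2
 T  0  1  1  2  3  3  3  3  3  3
 T  0  1  1  2  3  4  4  4  4  4
 A  0  1  1  2  3  4  4  4  4  4
 T  0  1  1  2  3  4  4  5  5  5
 T  0  1  1  2  3  4  4  5  6  6
 G  0  1  1  2  3  4  4  5  6  7
 T  0  1  1  2  3  4  4  5  6  7
 A  0  1  1  2  3  4  4  5  6  7
 A  0  1  1  2  3  4  4  5  6  7
dp[12][9] = 7. One LCS (by backtracking along matches): CCTTTTG.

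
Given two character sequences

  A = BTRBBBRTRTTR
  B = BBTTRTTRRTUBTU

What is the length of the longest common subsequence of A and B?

Taking B [1,2]; then T [2,4]; then R [3,5]; then R [7,8]; then R [9,9]; then T [10,10]; then T [11,13] gives a common subsequence of length 7, and the DP table's final entry dp[12][14] is also 7, so no common subsequence is longer.

7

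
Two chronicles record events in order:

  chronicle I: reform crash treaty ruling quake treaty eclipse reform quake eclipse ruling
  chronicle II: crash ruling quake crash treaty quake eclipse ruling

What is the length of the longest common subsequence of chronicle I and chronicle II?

7

Match crash (chronicle I #2, chronicle II #1), ruling (chronicle I #4, chronicle II #2), quake (chronicle I #5, chronicle II #3), treaty (chronicle I #6, chronicle II #5), quake (chronicle I #9, chronicle II #6), eclipse (chronicle I #10, chronicle II #7), ruling (chronicle I #11, chronicle II #8) — 7 events in the same relative order in both. The LCS DP gives dp[11][8] = 7, so this is optimal.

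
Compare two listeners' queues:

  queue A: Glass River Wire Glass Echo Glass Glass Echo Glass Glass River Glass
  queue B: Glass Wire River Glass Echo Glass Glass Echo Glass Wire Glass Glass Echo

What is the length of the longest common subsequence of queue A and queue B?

Pick Glass (queue A #1, queue B #1), River (queue A #2, queue B #3), Glass (queue A #4, queue B #4), Echo (queue A #5, queue B #5), Glass (queue A #6, queue B #6), Glass (queue A #7, queue B #7), Echo (queue A #8, queue B #8), Glass (queue A #9, queue B #9), Glass (queue A #10, queue B #11), Glass (queue A #12, queue B #12); all 10 songs appear in both, in order. The LCS DP gives dp[12][13] = 10, so this is optimal.

10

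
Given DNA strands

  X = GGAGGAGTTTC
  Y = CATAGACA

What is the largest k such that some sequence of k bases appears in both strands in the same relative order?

Taking A [3,4], then G [5,5], then A [6,6], then C [11,7] gives a common subsequence of length 4, and the DP table's final entry dp[11][8] is also 4, so no common subsequence is longer.

4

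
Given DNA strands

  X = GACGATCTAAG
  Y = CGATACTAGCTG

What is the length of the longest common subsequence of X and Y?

8

Taking C at X[3]=Y[1], G at X[4]=Y[2], A at X[5]=Y[3], T at X[6]=Y[4], C at X[7]=Y[6], T at X[8]=Y[7], A at X[9]=Y[8], G at X[11]=Y[12] gives a common subsequence of length 8, and the DP table's final entry dp[11][12] is also 8, so no common subsequence is longer.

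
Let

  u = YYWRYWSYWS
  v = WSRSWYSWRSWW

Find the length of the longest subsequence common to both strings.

6

Taking W (u #3, v #1) → R (u #4, v #3) → Y (u #5, v #6) → W (u #6, v #8) → S (u #7, v #10) → W (u #9, v #12) gives a common subsequence of length 6. The LCS DP gives dp[10][12] = 6, so this is optimal.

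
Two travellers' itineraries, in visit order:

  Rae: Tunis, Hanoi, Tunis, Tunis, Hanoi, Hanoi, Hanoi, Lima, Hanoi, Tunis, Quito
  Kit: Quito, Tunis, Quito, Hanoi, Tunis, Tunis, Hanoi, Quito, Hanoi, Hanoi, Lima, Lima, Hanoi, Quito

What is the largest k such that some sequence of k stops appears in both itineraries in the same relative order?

10

Taking Tunis (Rae #1, Kit #2), then Hanoi (Rae #2, Kit #4), then Tunis (Rae #3, Kit #5), then Tunis (Rae #4, Kit #6), then Hanoi (Rae #5, Kit #7), then Hanoi (Rae #6, Kit #9), then Hanoi (Rae #7, Kit #10), then Lima (Rae #8, Kit #12), then Hanoi (Rae #9, Kit #13), then Quito (Rae #11, Kit #14) gives a common subsequence of length 10. Since dp[11][14] = 10, nothing longer is possible.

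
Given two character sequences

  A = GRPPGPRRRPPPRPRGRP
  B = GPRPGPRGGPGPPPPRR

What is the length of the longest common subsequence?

12

Taking G (A #1, B #1), then R (A #2, B #3), then P (A #3, B #4), then P (A #4, B #6), then G (A #5, B #9), then P (A #6, B #10), then P (A #10, B #12), then P (A #11, B #13), then P (A #12, B #14), then P (A #14, B #15), then R (A #15, B #16), then R (A #17, B #17) gives a common subsequence of length 12, and the DP table's final entry dp[18][17] is also 12, so no common subsequence is longer.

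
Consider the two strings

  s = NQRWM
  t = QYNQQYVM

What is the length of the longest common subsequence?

Match N [1,3], then Q [2,5], then M [5,8] — 3 characters in the same relative order in both. Since dp[5][8] = 3, nothing longer is possible.

3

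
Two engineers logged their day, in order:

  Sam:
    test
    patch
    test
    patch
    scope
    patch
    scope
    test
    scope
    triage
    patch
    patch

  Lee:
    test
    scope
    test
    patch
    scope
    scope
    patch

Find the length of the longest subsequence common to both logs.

One common subsequence of length 6: test [1,1], test [3,3], patch [6,4], scope [7,5], scope [9,6], patch [12,7]. dp[12][7] = 6 confirms this is the maximum.

6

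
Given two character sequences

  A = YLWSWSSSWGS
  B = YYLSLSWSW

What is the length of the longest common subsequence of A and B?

6

Taking Y [1,2]; then L [2,5]; then S [4,6]; then W [5,7]; then S [8,8]; then W [9,9] gives a common subsequence of length 6. dp[11][9] = 6 confirms this is the maximum.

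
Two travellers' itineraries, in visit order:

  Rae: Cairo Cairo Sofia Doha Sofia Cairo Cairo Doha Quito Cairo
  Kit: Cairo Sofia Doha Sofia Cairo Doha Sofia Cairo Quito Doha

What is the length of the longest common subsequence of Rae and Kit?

7

Pick Cairo (Rae #2, Kit #1), Sofia (Rae #3, Kit #2), Doha (Rae #4, Kit #3), Sofia (Rae #5, Kit #4), Cairo (Rae #6, Kit #5), Cairo (Rae #7, Kit #8), Doha (Rae #8, Kit #10); all 7 stops appear in both, in order, and the DP table's final entry dp[10][10] is also 7, so no common subsequence is longer.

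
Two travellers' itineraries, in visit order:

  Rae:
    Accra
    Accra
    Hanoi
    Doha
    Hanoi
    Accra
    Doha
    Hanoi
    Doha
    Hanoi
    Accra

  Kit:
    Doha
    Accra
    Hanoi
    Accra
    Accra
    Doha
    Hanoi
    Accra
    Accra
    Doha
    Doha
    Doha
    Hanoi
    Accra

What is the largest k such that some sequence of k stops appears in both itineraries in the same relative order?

9

One common subsequence of length 9: Accra (Rae #1, Kit #4), Accra (Rae #2, Kit #5), Doha (Rae #4, Kit #6), Hanoi (Rae #5, Kit #7), Accra (Rae #6, Kit #9), Doha (Rae #7, Kit #11), Doha (Rae #9, Kit #12), Hanoi (Rae #10, Kit #13), Accra (Rae #11, Kit #14). The LCS DP gives dp[11][14] = 9, so this is optimal.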